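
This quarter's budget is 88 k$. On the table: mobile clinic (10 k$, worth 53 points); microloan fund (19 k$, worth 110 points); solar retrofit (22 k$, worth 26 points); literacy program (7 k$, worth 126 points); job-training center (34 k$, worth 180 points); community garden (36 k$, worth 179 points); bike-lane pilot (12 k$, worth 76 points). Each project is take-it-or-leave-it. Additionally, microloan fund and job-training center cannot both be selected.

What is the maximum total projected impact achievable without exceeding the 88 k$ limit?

By projected impact per k$: literacy program 18.00, bike-lane pilot 6.33, microloan fund 5.79, mobile clinic 5.30 lead.
Best packing: mobile clinic + microloan fund + literacy program + community garden + bike-lane pilot — 84 k$, 544 total.
Nothing else feasible within 88 k$ beats 544.

544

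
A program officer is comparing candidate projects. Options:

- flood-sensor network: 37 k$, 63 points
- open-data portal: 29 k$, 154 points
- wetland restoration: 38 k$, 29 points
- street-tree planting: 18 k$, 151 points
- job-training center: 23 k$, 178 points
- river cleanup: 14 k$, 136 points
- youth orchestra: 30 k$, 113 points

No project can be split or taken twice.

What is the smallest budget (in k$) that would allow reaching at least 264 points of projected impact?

32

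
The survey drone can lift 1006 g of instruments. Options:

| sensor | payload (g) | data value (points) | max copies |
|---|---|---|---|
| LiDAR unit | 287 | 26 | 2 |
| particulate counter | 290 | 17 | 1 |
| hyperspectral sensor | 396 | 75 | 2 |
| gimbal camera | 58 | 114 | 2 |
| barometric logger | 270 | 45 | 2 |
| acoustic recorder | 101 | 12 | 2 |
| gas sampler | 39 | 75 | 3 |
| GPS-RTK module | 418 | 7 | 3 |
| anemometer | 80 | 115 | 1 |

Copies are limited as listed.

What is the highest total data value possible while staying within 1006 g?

688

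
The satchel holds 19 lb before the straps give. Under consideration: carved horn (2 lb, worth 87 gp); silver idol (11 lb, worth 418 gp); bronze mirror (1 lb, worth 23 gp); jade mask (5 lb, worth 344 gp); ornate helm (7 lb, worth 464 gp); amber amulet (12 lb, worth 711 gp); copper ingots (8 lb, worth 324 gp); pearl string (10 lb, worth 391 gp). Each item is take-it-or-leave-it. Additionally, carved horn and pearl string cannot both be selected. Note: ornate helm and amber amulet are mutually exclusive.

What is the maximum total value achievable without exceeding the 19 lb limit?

Filling by ratio: carved horn + bronze mirror + jade mask + ornate helm for 918, with 4 lb left unused.
Dropping bronze mirror and ornate helm frees 8 lb; slotting in amber amulet (12 lb) lifts the total to 1142 at 19 lb.
Runner-up bronze mirror + jade mask + amber amulet tops out at 1078.

1142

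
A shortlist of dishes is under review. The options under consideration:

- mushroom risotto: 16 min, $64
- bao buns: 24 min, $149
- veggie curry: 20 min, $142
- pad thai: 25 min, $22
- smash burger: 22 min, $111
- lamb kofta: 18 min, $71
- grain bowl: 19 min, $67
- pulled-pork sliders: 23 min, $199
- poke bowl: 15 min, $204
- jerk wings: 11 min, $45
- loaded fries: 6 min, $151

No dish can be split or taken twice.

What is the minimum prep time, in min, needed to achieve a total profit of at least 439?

Look for the lowest-prep combination reaching 439.
Taking veggie curry + poke bowl + loaded fries gives 497 (≥ 439) for 41 min.
No combination under 41 min hits 439.

41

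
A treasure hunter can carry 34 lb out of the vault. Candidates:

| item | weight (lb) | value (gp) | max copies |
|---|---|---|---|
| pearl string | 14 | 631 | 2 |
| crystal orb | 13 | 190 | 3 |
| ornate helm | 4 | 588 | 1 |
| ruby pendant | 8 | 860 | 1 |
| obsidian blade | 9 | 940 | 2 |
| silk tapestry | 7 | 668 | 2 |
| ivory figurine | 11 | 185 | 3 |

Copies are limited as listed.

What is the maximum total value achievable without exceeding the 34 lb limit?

Density check — ornate helm 147.00, ruby pendant 107.50, obsidian blade 104.44 are the best per lb.
Filling by ratio: ornate helm + ruby pendant + 2×obsidian blade for 3328, with 4 lb left unused.
The 4 lb tied up in ornate helm is better spent on silk tapestry — total rises to 3408 (33 lb).
The spare 1 lb is too small for any remaining item, and no exchange beats 3408.

3408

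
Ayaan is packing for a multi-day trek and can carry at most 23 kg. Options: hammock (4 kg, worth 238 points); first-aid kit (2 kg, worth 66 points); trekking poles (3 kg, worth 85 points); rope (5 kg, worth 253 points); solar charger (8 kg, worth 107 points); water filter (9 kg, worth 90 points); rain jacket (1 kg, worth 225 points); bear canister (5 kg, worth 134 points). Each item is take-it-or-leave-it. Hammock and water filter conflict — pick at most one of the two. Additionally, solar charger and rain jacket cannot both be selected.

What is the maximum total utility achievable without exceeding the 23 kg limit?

The ratio ordering already packs tightly: hammock + first-aid kit + trekking poles + rope + rain jacket + bear canister, 20 kg, 1001.

1001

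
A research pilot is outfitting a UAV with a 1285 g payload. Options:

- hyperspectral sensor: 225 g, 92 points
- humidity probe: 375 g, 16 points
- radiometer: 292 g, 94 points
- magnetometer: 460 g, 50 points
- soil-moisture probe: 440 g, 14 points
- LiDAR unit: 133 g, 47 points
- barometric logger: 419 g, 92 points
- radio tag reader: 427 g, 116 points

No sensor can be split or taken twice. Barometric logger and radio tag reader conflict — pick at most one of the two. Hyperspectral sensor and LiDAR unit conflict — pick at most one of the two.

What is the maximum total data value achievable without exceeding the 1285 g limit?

302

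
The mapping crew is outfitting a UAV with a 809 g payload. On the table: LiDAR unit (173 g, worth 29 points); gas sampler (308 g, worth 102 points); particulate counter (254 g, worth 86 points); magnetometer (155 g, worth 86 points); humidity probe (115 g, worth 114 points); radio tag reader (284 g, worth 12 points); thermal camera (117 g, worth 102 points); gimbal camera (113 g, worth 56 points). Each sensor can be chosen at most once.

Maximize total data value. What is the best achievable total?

Density check — humidity probe 0.99, thermal camera 0.87, magnetometer 0.55, gimbal camera 0.50 are the best per g.
The ratio heuristic lands on particulate counter + magnetometer + humidity probe + thermal camera + gimbal camera (444) but leaves 55 g idle.
Dropping particulate counter frees 254 g; slotting in gas sampler (308 g) lifts the total to 460 at 808 g.
Runner-up particulate counter + magnetometer + humidity probe + thermal camera + gimbal camera tops out at 444.

460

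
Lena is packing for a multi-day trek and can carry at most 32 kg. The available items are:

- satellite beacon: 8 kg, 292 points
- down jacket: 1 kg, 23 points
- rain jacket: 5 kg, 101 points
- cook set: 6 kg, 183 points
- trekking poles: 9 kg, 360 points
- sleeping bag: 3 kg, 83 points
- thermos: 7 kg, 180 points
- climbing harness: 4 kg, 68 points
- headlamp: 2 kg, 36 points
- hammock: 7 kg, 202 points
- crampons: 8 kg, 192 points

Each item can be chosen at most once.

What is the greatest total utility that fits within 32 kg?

Taking the top-ratio items first gives satellite beacon + down jacket + cook set + trekking poles + hammock for 1060 (31 kg).
Replace down jacket with headlamp: the trade gains 13 net, giving 1073 at 32 kg.
An exhaustive check of the 2048 subsets confirms 1073.

1073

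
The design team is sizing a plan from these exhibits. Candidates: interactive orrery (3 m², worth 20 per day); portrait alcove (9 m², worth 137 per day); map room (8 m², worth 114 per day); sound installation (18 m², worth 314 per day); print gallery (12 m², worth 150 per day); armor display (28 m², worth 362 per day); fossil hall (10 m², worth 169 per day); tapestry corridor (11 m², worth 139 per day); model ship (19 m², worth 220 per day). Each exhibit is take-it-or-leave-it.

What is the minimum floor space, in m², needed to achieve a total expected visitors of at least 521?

Look for the lowest-floor combination reaching 521.
portrait alcove + map room + sound installation: 565 expected visitors at 35 m².
No combination under 35 m² hits 521.

35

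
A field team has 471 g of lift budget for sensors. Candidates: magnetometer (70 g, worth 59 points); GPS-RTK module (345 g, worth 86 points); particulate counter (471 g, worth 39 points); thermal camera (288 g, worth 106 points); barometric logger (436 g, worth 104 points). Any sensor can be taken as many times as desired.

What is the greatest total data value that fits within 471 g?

354

6×magnetometer uses 420 of the 471 g and totals 354.
That's the maximum — no swap from here does better than 354.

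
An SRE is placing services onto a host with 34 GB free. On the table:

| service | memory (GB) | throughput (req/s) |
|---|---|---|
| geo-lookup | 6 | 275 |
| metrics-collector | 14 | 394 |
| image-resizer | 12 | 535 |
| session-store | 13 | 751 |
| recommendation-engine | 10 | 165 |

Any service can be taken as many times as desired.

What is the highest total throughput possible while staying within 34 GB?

1777

Density check — session-store 57.77, geo-lookup 45.83, image-resizer 44.58 are the best per GB.
Taking geo-lookup + 2×session-store: 32 GB used, 1777 in throughput.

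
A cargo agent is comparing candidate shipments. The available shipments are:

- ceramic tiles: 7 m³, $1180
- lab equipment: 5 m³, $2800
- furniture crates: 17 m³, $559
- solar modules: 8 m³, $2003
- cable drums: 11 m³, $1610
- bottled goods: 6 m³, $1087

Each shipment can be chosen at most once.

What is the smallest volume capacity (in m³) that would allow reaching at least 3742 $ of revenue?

Look for the lowest-volume combination reaching 3742.
Taking lab equipment + bottled goods gives 3887 (≥ 3742) for 11 m³.
Below 11 m³ the best achievable stays under 3742.

11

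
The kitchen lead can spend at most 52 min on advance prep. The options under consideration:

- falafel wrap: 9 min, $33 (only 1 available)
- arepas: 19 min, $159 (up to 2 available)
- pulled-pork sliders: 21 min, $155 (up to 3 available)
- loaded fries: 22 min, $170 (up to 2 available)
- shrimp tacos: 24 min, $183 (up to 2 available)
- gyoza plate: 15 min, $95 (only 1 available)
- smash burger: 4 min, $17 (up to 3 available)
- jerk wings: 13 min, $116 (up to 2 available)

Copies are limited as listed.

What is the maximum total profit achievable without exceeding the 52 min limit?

434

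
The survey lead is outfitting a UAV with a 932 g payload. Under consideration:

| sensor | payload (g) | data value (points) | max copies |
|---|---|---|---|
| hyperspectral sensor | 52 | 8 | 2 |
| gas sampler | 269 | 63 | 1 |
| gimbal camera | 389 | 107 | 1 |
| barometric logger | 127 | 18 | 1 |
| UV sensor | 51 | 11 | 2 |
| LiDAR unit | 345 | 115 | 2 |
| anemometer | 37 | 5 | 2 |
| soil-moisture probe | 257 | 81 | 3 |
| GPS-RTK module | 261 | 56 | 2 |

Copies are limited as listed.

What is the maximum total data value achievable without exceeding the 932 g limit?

288

Ranking by ratio (data value/g): LiDAR unit 0.33, soil-moisture probe 0.32, gimbal camera 0.28.
Filling by ratio: 2×hyperspectral sensor + 2×UV sensor + 2×LiDAR unit for 268, with 36 g left unused.
Dropping 2×hyperspectral sensor and UV sensor and LiDAR unit frees 500 g; slotting in 2×soil-moisture probe (514 g) lifts the total to 288 at 910 g.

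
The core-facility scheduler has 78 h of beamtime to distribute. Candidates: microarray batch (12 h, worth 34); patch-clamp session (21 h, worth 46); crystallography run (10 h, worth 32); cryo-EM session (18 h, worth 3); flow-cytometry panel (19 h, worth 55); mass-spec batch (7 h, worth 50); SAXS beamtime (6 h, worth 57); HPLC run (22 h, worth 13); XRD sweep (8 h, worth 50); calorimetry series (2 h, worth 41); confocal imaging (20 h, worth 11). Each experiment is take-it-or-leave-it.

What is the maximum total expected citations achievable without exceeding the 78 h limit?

Filling by ratio: microarray batch + crystallography run + flow-cytometry panel + mass-spec batch + SAXS beamtime + XRD sweep + calorimetry series for 319, with 14 h left unused.
Replace crystallography run with patch-clamp session: the trade gains 14 net, giving 333 at 75 h.
An exhaustive check of the 2048 subsets confirms 333.

333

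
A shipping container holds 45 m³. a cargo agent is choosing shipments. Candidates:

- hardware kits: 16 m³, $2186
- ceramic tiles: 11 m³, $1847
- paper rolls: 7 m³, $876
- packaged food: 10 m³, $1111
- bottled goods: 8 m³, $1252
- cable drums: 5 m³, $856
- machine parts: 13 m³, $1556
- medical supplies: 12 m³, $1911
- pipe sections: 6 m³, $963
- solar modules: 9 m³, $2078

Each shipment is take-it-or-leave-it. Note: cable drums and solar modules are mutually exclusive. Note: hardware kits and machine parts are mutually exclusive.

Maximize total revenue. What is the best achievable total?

7675

Best packing: ceramic tiles + paper rolls + medical supplies + pipe sections + solar modules — 45 m³, 7675 total.
The closest alternative, hardware kits + bottled goods + medical supplies + solar modules, reaches only 7427.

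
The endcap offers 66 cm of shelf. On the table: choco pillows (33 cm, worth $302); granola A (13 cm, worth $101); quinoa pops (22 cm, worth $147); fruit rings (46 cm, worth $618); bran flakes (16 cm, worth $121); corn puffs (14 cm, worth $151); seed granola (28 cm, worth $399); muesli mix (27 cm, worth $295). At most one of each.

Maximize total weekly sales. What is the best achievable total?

A density-first pass picks seed granola + muesli mix — 694 at 55 cm.
Replace seed granola and muesli mix with fruit rings + corn puffs: the trade gains 75 net, giving 769 at 60 cm.
Runner-up fruit rings + bran flakes tops out at 739.

769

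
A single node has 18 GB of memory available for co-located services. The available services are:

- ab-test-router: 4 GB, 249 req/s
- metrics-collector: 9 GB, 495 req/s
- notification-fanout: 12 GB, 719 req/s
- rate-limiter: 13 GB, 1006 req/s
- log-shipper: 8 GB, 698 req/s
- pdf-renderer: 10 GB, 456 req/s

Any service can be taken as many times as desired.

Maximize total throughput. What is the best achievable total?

1396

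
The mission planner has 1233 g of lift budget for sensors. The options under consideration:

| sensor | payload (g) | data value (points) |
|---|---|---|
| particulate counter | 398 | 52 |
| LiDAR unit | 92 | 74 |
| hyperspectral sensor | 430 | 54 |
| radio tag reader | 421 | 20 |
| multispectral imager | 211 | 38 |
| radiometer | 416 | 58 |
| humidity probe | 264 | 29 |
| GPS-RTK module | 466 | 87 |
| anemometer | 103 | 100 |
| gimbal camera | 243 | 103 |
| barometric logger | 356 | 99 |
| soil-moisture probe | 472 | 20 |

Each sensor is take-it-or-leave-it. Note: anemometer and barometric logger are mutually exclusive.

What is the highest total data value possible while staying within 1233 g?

402

Best packing: LiDAR unit + multispectral imager + GPS-RTK module + anemometer + gimbal camera — 1115 g, 402 total.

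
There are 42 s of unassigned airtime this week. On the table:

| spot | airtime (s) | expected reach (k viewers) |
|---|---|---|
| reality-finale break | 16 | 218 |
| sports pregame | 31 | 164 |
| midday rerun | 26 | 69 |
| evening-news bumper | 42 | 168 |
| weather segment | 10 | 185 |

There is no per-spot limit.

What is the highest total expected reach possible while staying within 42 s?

740

By expected reach per s: weather segment 18.50, reality-finale break 13.62, sports pregame 5.29 lead.
The ratio ordering already packs tightly: 4×weather segment, 40 s, 740.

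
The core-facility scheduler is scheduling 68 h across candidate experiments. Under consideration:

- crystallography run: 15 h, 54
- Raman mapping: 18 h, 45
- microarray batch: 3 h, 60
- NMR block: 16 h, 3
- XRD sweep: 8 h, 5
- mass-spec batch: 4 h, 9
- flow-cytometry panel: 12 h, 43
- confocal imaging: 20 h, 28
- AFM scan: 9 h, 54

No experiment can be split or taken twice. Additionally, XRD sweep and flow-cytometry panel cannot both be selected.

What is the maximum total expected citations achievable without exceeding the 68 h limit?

Density check — microarray batch 20.00, AFM scan 6.00, crystallography run 3.60, flow-cytometry panel 3.58 are the best per h.
Best packing: crystallography run + Raman mapping + microarray batch + mass-spec batch + flow-cytometry panel + AFM scan — 61 h, 265 total.

265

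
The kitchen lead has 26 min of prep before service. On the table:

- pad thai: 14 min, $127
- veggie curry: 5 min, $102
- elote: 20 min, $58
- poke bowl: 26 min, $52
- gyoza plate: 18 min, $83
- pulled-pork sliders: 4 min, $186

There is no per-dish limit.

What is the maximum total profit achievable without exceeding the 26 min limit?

1116

The ratio ordering already packs tightly: 6×pulled-pork sliders, 24 min, 1116.
Nothing else within 26 min beats 1116.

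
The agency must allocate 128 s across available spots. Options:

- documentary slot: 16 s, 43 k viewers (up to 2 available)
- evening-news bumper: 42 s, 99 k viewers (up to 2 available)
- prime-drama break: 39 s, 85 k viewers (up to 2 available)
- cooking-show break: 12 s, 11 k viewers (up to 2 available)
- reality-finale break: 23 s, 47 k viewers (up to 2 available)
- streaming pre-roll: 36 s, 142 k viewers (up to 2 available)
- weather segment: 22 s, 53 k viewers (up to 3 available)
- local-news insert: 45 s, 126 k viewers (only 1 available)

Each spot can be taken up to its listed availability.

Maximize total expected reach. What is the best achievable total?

423

Greedy by ratio would take 2×streaming pre-roll + local-news insert: 117 s used, total 410.
The 45 s tied up in local-news insert is better spent on 2×documentary slot + weather segment — total rises to 423 (126 s).
Nothing else within 128 s beats 423.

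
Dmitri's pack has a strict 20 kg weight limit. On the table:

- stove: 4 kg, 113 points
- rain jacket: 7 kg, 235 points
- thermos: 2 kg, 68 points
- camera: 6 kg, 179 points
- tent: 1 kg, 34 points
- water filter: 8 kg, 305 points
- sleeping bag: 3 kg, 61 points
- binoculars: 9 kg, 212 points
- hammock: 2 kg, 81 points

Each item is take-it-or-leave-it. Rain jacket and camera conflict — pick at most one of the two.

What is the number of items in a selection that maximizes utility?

Optimal total is 723.
rain jacket + thermos + tent + water filter + hammock hits 723 at 20 kg.
All optima have 5 items.

5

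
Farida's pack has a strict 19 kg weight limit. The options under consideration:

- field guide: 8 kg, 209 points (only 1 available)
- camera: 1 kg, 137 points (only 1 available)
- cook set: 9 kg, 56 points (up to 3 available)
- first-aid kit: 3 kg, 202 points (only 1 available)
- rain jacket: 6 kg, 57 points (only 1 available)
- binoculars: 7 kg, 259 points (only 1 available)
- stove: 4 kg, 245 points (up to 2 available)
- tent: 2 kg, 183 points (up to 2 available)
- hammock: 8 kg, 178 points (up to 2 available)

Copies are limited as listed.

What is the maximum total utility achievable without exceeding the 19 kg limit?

1209

The ratio heuristic lands on camera + first-aid kit + 2×stove + 2×tent (1195) but leaves 3 kg idle.
Dropping stove frees 4 kg; slotting in binoculars (7 kg) lifts the total to 1209 at 19 kg.
Every other selection either busts 19 kg or exceeds an availability limit or fails to beat 1209.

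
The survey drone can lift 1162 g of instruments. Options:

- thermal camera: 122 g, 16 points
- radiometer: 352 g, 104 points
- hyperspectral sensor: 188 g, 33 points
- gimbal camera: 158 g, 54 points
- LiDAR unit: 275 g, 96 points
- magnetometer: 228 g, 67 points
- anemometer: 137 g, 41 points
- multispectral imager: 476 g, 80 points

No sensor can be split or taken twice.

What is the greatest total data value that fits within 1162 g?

Ranking by ratio (data value/g): LiDAR unit 0.35, gimbal camera 0.34, anemometer 0.30.
The ratio ordering already packs tightly: radiometer + gimbal camera + LiDAR unit + magnetometer + anemometer, 1150 g, 362.

362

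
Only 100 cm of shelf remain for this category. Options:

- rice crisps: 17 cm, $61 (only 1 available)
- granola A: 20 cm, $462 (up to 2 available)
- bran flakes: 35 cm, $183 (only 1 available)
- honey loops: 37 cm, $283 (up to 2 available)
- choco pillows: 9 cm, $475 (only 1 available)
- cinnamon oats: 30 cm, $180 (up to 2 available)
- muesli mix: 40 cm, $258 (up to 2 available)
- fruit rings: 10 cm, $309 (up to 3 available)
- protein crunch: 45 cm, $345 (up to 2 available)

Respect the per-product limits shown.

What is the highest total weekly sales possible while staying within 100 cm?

Rice crisps + 2×granola A + choco pillows + 3×fruit rings uses 96 of the 100 cm and totals 2387.
Nothing else within 100 cm beats 2387.

2387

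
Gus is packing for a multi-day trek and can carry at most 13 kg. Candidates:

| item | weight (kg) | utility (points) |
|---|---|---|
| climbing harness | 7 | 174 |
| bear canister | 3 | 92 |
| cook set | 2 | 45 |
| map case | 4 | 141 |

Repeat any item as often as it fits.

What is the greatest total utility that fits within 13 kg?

By utility per kg: map case 35.25, bear canister 30.67, climbing harness 24.86, cook set 22.50 lead.
3×map case uses 12 of the 13 kg and totals 423.

423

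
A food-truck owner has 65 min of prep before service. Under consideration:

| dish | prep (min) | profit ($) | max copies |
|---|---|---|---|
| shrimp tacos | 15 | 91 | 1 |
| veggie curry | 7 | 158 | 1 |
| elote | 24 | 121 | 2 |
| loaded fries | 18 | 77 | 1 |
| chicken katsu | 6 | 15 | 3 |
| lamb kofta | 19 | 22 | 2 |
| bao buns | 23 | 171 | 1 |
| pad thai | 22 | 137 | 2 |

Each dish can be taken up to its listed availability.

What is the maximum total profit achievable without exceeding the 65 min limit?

Greedy by ratio would take veggie curry + 2×chicken katsu + bao buns + pad thai: 64 min used, total 496.
Dropping 2×chicken katsu and pad thai frees 34 min; slotting in shrimp tacos + loaded fries (33 min) lifts the total to 497 at 63 min.
That's the maximum — no swap from here does better than 497.

497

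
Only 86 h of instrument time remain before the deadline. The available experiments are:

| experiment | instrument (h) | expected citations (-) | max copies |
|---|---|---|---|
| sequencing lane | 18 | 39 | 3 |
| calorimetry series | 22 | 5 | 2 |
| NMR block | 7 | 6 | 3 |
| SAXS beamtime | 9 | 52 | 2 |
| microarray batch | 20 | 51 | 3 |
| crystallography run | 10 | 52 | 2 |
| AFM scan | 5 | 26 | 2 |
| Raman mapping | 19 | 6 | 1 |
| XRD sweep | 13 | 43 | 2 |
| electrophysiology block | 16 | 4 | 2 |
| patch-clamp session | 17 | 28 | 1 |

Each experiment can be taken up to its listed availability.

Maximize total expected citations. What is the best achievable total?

The ratio heuristic lands on NMR block + 2×SAXS beamtime + 2×crystallography run + 2×AFM scan + 2×XRD sweep (352) but leaves 5 h idle.
Dropping NMR block and XRD sweep frees 20 h; slotting in microarray batch (20 h) lifts the total to 354 at 81 h.

354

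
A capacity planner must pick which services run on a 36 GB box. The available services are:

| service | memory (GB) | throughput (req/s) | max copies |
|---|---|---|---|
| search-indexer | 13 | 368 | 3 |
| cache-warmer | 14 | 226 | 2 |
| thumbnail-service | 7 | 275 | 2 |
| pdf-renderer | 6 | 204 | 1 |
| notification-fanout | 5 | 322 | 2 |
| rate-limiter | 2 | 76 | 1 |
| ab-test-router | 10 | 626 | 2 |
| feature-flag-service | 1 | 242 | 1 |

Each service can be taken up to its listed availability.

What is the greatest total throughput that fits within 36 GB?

Best packing: 2×notification-fanout + rate-limiter + 2×ab-test-router + feature-flag-service — 33 GB, 2214 total.
Every other selection either busts 36 GB or exceeds an availability limit or fails to beat 2214.

2214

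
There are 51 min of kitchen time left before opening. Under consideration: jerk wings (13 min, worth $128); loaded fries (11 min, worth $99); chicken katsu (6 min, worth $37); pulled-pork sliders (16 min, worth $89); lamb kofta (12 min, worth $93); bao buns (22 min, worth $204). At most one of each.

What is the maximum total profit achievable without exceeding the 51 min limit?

433

The ratio heuristic lands on jerk wings + loaded fries + bao buns (431) but leaves 5 min idle.
Replace jerk wings with chicken katsu + lamb kofta: the trade gains 2 net, giving 433 at 51 min.
An exhaustive check of the 64 subsets confirms 433.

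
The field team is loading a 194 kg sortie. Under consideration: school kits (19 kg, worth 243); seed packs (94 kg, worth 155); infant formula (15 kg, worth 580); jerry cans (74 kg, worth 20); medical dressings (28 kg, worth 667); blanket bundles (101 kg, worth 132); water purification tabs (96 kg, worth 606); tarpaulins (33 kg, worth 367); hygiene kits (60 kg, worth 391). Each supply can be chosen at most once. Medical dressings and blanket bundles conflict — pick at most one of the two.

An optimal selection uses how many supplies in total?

5

The maximum people served within 194 kg is 2463.
school kits + infant formula + medical dressings + water purification tabs + tarpaulins hits 2463 at 191 kg.
Any selection reaching 2463 contains exactly 5 supplies.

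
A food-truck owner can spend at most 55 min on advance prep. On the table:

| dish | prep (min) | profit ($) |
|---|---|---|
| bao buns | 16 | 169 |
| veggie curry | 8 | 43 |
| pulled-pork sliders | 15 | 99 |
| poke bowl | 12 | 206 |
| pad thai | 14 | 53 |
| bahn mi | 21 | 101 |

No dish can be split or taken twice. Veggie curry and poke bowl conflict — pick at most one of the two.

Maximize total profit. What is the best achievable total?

Taking bao buns + poke bowl + bahn mi: 49 min used, 476 in profit.
The closest alternative, bao buns + pulled-pork sliders + poke bowl, reaches only 474.

476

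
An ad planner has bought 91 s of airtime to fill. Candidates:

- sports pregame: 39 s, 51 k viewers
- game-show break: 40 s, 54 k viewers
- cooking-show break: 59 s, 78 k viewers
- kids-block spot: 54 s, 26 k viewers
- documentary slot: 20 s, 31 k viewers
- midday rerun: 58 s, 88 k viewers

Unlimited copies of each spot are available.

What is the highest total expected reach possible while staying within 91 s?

Taking 4×documentary slot: 80 s used, 124 in expected reach.
Every other selection either busts 91 s or fails to beat 124.

124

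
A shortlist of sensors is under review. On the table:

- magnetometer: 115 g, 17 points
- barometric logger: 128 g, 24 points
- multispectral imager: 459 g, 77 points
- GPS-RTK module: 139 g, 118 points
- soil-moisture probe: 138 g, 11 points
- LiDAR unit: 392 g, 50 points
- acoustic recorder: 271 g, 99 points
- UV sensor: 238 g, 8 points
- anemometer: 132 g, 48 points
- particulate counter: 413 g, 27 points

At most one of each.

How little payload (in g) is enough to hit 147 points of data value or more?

271

Need the lightest bundle worth ≥ 147.
GPS-RTK module + anemometer reaches 166 using 271 g.
No combination under 271 g hits 147.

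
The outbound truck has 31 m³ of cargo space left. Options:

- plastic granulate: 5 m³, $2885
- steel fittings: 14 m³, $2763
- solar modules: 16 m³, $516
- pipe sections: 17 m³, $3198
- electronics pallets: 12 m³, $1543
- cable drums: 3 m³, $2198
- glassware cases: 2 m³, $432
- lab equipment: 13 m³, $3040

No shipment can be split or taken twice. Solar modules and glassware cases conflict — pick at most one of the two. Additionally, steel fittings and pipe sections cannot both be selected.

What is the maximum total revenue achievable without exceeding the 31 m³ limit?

8713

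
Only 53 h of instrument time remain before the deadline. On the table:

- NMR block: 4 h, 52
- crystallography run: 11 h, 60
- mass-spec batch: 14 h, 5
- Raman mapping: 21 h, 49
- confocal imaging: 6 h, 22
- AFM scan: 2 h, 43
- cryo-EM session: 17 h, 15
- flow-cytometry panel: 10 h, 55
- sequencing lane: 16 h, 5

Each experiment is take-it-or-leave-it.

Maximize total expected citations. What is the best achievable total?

Filling by ratio: NMR block + crystallography run + confocal imaging + AFM scan + cryo-EM session + flow-cytometry panel for 247, with 3 h left unused.
The 23 h tied up in confocal imaging and cryo-EM session is better spent on Raman mapping — total rises to 259 (48 h).

259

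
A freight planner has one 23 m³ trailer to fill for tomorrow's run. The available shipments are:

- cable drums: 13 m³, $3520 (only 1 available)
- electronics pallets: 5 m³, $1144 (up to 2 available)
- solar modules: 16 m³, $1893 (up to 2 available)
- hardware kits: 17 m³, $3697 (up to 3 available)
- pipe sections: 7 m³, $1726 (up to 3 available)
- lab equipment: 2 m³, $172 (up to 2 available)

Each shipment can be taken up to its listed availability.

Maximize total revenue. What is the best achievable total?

5808

Density check — cable drums 270.77, pipe sections 246.57, electronics pallets 228.80, hardware kits 217.47 are the best per m³.
Greedy by ratio would take cable drums + pipe sections + lab equipment: 22 m³ used, total 5418.
Dropping pipe sections and lab equipment frees 9 m³; slotting in 2×electronics pallets (10 m³) lifts the total to 5808 at 23 m³.
Nothing else within 23 m³ beats 5808.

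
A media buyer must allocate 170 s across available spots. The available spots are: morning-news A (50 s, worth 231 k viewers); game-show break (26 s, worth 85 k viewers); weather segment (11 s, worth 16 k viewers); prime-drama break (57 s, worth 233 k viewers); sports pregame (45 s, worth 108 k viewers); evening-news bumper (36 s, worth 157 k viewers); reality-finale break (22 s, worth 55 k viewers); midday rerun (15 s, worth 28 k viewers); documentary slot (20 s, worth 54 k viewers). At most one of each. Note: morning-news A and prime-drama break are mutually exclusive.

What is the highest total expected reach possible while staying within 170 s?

610

Best packing: morning-news A + game-show break + evening-news bumper + reality-finale break + midday rerun + documentary slot — 169 s, 610 total.
Runner-up morning-news A + game-show break + weather segment + evening-news bumper + reality-finale break + documentary slot tops out at 598.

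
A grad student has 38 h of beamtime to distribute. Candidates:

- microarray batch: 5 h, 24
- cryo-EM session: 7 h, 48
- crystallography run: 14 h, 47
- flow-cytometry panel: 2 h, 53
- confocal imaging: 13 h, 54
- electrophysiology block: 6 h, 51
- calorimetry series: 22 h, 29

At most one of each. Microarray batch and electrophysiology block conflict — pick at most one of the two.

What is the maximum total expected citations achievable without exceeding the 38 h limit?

Taking cryo-EM session + flow-cytometry panel + confocal imaging + electrophysiology block: 28 h used, 206 in expected citations.
The closest alternative, crystallography run + flow-cytometry panel + confocal imaging + electrophysiology block, reaches only 205.

206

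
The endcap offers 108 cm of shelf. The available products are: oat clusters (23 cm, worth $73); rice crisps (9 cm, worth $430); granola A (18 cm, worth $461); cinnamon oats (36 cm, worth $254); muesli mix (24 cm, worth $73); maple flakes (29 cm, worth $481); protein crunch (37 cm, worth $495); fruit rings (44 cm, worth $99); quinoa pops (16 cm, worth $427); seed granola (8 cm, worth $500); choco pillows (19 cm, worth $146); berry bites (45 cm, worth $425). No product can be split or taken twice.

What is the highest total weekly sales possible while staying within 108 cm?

Ranking by ratio (weekly sales/cm): seed granola 62.50, rice crisps 47.78, quinoa pops 26.69, granola A 25.61.
A density-first pass picks rice crisps + granola A + maple flakes + quinoa pops + seed granola + choco pillows — 2445 at 99 cm.
The 29 cm tied up in maple flakes is better spent on protein crunch — total rises to 2459 (107 cm).
That's the maximum — no swap from here does better than 2459.

2459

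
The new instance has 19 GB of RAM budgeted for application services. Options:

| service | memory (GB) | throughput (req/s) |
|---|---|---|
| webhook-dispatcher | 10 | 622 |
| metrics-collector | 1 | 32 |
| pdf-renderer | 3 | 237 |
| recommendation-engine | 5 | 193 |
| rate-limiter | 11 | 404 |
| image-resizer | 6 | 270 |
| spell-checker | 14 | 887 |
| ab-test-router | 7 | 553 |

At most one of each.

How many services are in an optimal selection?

Optimal total is 1207.
For example webhook-dispatcher + metrics-collector + ab-test-router achieves it, using 18 GB.
Every optimal selection uses 3 services.

3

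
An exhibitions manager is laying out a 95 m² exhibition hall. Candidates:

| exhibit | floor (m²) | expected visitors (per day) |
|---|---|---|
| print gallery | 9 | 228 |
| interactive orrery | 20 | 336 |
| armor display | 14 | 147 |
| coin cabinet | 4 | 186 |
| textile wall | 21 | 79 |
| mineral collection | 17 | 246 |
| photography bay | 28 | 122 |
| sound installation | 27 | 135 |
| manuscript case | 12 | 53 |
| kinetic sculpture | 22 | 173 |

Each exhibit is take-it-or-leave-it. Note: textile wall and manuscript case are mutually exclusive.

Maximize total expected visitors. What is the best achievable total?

The ratio ordering already packs tightly: print gallery + interactive orrery + armor display + coin cabinet + mineral collection + kinetic sculpture, 86 m², 1316.
Runner-up print gallery + interactive orrery + armor display + coin cabinet + mineral collection + sound installation tops out at 1278.

1316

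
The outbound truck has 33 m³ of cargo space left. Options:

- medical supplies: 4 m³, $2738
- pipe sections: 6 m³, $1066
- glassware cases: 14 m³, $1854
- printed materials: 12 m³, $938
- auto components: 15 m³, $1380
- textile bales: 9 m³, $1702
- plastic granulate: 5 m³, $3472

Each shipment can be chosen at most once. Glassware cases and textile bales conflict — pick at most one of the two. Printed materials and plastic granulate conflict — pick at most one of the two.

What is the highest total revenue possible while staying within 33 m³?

Ranking by ratio (revenue/m³): plastic granulate 694.40, medical supplies 684.50, textile bales 189.11.
A density-first pass picks medical supplies + pipe sections + textile bales + plastic granulate — 8978 at 24 m³.
The 6 m³ tied up in pipe sections is better spent on auto components — total rises to 9292 (33 m³).

9292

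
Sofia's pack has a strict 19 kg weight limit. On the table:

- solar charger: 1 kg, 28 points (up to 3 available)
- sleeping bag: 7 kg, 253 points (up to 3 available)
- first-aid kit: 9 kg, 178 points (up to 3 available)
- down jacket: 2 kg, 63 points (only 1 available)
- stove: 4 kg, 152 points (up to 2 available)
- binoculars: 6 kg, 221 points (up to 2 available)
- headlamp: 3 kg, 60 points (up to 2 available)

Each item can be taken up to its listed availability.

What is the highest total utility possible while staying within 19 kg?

695

Greedy by ratio would take 3×solar charger + down jacket + 2×stove + binoculars: 19 kg used, total 672.
A better packing is sleeping bag + 2×binoculars: 19 kg, total 695.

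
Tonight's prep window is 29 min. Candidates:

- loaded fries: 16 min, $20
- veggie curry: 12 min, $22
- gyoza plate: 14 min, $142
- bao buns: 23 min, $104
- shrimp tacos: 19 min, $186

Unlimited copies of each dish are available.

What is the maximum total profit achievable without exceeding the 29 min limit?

Best packing: 2×gyoza plate — 28 min, 284 total.

284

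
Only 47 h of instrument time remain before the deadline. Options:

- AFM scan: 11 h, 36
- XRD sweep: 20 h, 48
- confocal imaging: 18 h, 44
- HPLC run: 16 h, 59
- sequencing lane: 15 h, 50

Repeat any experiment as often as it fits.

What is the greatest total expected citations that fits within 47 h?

Best packing: 2×HPLC run + sequencing lane — 47 h, 168 total.
Every other selection either busts 47 h or fails to beat 168.

168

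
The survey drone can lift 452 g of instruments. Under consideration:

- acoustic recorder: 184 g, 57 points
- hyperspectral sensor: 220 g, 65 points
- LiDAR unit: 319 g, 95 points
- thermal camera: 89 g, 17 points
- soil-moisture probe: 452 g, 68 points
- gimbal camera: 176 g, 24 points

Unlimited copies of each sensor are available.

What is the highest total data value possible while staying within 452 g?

Greedy by ratio would take 2×acoustic recorder: 368 g used, total 114.
Dropping 2×acoustic recorder frees 368 g; slotting in 2×hyperspectral sensor (440 g) lifts the total to 130 at 440 g.

130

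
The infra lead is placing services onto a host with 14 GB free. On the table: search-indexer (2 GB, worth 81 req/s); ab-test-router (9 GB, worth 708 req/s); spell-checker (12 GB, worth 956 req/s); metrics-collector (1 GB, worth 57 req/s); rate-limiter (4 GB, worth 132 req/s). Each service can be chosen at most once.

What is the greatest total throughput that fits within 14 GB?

1037

Density check — spell-checker 79.67, ab-test-router 78.67, metrics-collector 57.00, search-indexer 40.50 are the best per GB.
The ratio heuristic lands on spell-checker + metrics-collector (1013) but leaves 1 GB idle.
Dropping metrics-collector frees 1 GB; slotting in search-indexer (2 GB) lifts the total to 1037 at 14 GB.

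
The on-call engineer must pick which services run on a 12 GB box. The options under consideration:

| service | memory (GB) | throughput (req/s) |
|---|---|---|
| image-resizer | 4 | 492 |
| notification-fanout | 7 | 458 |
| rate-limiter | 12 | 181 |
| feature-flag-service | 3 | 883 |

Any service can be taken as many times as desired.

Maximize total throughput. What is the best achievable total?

3532

Ranking by ratio (throughput/GB): feature-flag-service 294.33, image-resizer 123.00, notification-fanout 65.43, rate-limiter 15.08.
Best packing: 4×feature-flag-service — 12 GB, 3532 total.
Every other selection either busts 12 GB or fails to beat 3532.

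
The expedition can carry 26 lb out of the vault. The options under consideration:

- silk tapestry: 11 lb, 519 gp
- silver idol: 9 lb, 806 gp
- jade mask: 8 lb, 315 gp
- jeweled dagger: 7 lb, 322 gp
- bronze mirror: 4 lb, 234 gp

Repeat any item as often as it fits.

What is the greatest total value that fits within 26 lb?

The ratio ordering already packs tightly: 2×silver idol + 2×bronze mirror, 26 lb, 2080.
No other feasible combination exceeds 2080.

2080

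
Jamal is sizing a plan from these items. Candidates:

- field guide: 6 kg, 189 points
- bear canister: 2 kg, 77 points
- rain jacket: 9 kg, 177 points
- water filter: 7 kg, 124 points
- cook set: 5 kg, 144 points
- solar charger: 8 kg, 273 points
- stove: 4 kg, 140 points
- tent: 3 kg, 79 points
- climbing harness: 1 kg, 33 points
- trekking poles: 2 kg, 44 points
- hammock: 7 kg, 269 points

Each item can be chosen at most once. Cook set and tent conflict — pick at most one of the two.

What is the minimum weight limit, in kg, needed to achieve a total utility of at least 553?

Minimise kg subject to total utility ≥ 553.
Taking cook set + stove + hammock gives 553 (≥ 553) for 16 kg.
Below 16 kg the best achievable stays under 553.

16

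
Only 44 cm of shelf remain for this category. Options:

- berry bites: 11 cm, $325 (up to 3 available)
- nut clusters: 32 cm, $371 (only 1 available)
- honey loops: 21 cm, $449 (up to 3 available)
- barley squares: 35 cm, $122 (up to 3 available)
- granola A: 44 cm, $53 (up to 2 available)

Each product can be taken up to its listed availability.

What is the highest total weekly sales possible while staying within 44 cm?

Taking the top-ratio products first gives 3×berry bites for 975 (33 cm).
The 11 cm tied up in berry bites is better spent on honey loops — total rises to 1099 (43 cm).

1099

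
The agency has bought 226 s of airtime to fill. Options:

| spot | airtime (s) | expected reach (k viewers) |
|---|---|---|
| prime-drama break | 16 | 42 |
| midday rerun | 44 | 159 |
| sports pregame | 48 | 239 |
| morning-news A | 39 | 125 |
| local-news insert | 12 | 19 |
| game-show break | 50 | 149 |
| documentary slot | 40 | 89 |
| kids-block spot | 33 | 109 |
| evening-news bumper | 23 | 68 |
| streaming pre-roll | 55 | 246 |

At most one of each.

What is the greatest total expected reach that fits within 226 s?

879

Ranking by ratio (expected reach/s): sports pregame 4.98, streaming pre-roll 4.47, midday rerun 3.61, kids-block spot 3.30.
A density-first pass picks midday rerun + sports pregame + morning-news A + kids-block spot + streaming pre-roll — 878 at 219 s.
Dropping kids-block spot frees 33 s; slotting in prime-drama break + evening-news bumper (39 s) lifts the total to 879 at 225 s.
An exhaustive check of the 1024 subsets confirms 879.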